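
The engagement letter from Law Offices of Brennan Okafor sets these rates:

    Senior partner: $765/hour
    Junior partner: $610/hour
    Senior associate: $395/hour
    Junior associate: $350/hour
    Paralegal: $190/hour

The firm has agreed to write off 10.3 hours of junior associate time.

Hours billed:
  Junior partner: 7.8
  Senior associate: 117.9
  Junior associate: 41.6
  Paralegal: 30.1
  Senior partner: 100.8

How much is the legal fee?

Senior partner: 100.8 × $765 = $77,112.00
Junior partner: 7.8 × $610 = $4,758.00
Senior associate: 117.9 × $395 = $46,570.50
Junior associate: 41.6 × $350 = $14,560.00
Paralegal: 30.1 × $190 = $5,719.00
Subtotal: $148,719.50
Write-off: 10.3 × $350 = $3,605.00
Total: $148,719.50 − $3,605.00 = $145,114.50

$145,114.50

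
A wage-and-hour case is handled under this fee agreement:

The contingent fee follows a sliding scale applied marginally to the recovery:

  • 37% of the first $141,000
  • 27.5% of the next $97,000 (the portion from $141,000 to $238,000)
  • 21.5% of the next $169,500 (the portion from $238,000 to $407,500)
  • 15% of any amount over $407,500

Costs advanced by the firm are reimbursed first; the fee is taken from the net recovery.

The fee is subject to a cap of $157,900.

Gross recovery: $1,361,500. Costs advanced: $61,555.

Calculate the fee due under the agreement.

$157,900.00

Fee base (net of costs): $1,361,500 − $61,555 = $1,299,945
First $141,000 at 37% = $52,170.00
Next $97,000 at 27.5% = $26,675.00
Next $169,500 at 21.5% = $36,442.50
Remaining $892,445 at 15% = $133,866.75
Fee: $52,170.00 + $26,675.00 + $36,442.50 + $133,866.75 = $249,154.25
$249,154.25 exceeds the $157,900 cap, so the fee is capped at $157,900.00.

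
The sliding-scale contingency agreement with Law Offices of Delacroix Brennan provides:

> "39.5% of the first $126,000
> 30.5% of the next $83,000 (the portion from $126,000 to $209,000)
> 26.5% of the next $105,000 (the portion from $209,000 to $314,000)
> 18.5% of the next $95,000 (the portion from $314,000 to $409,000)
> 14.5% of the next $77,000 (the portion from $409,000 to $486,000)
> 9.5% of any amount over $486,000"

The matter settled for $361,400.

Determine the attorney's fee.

First $126,000 at 39.5% = $49,770.00
Next $83,000 at 30.5% = $25,315.00
Next $105,000 at 26.5% = $27,825.00
Remaining $47,400 at 18.5% = $8,769.00
Fee: $49,770.00 + $25,315.00 + $27,825.00 + $8,769.00 = $111,679.00

$111,679.00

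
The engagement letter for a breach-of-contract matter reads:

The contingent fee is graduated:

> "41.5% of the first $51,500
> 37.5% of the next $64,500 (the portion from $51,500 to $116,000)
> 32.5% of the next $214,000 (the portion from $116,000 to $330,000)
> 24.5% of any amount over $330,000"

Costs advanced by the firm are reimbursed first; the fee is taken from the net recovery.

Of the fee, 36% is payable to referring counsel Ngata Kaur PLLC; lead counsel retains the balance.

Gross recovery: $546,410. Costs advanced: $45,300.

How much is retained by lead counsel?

Fee base (net of costs): $546,410 − $45,300 = $501,110
First $51,500 at 41.5% = $21,372.50
Next $64,500 at 37.5% = $24,187.50
Next $214,000 at 32.5% = $69,550.00
Remaining $171,110 at 24.5% = $41,921.95
Fee: $21,372.50 + $24,187.50 + $69,550.00 + $41,921.95 = $157,031.95
Referral share: 36% of $157,031.95 = $56,531.50; lead counsel retains $157,031.95 − $56,531.50 = $100,500.45.

$100,500.45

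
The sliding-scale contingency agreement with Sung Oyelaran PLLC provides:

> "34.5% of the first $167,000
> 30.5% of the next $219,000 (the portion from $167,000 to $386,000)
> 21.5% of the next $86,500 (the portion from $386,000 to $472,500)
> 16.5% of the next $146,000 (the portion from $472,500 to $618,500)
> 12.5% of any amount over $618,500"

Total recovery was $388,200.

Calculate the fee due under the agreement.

First $167,000 at 34.5% = $57,615.00
Next $219,000 at 30.5% = $66,795.00
Remaining $2,200 at 21.5% = $473.00
Fee: $57,615.00 + $66,795.00 + $473.00 = $124,883.00

$124,883.00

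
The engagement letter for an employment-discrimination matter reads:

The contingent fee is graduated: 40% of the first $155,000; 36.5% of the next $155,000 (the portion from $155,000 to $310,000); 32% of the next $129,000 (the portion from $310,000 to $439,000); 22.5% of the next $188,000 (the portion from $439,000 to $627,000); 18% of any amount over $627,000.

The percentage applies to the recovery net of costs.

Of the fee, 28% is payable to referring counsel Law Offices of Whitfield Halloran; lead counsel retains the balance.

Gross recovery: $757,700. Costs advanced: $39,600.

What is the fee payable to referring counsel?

$61,194.84

Fee base (net of costs): $757,700 − $39,600 = $718,100
First $155,000 at 40% = $62,000.00
Next $155,000 at 36.5% = $56,575.00
Next $129,000 at 32% = $41,280.00
Next $188,000 at 22.5% = $42,300.00
Remaining $91,100 at 18% = $16,398.00
Fee: $62,000.00 + $56,575.00 + $41,280.00 + $42,300.00 + $16,398.00 = $218,553.00
Referral share: 28% of $218,553.00 = $61,194.84; lead counsel retains $218,553.00 − $61,194.84 = $157,358.16.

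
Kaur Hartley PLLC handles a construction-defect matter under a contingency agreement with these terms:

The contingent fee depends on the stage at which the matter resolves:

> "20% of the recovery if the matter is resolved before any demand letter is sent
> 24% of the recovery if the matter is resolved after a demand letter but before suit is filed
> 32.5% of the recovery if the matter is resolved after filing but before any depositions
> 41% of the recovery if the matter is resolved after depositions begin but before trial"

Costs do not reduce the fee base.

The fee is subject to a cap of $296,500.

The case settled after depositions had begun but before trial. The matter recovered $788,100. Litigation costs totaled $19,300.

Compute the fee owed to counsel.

$296,500.00

Fee base is the gross recovery, $788,100; costs are reimbursed separately.
The matter settled after depositions had begun but before trial, so the 41% rate applies.
$788,100 × 41% = $323,121.00
$323,121.00 exceeds the $296,500 cap, so the fee is capped at $296,500.00.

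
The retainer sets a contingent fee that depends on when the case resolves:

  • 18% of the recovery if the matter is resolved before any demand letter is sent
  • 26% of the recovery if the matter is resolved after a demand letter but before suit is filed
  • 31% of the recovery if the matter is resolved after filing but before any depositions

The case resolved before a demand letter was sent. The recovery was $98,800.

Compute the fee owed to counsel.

$17,784.00

The matter resolved before a demand letter was sent, so the 18% rate applies.
$98,800 × 18% = $17,784.00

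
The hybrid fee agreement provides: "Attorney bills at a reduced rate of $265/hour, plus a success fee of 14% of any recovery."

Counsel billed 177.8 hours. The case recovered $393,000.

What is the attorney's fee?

Hourly: 177.8 × $265 = $47,117.00
Success fee: 14% of $393,000 = $55,020.00
Total: $47,117.00 + $55,020.00 = $102,137.00

$102,137.00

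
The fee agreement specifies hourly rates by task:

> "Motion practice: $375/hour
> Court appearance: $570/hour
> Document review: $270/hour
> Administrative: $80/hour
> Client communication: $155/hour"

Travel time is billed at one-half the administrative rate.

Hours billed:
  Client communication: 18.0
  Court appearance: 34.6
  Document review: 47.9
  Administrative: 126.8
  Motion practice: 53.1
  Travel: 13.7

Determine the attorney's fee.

Motion practice: 53.1 × $375 = $19,912.50
Court appearance: 34.6 × $570 = $19,722.00
Document review: 47.9 × $270 = $12,933.00
Administrative: 126.8 × $80 = $10,144.00
Client communication: 18.0 × $155 = $2,790.00
Subtotal: $19,912.50 + $19,722.00 + $12,933.00 + $10,144.00 + $2,790.00 = $65,501.50
Travel: 13.7 × ($80 ÷ 2) = 13.7 × $40.00 = $548.00
Total: $65,501.50 + $548.00 = $66,049.50

$66,049.50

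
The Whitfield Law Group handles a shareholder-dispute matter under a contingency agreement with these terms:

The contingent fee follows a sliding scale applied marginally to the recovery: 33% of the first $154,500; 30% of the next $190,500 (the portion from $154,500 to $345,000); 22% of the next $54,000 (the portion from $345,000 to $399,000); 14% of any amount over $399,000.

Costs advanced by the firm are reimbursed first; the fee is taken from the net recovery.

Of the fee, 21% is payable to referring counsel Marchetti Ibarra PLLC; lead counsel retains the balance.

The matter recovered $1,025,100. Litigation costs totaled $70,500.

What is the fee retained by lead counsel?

$156,261.21

Fee base (net of costs): $1,025,100 − $70,500 = $954,600
First $154,500 at 33% = $50,985.00
Next $190,500 at 30% = $57,150.00
Next $54,000 at 22% = $11,880.00
Remaining $555,600 at 14% = $77,784.00
Fee: $50,985.00 + $57,150.00 + $11,880.00 + $77,784.00 = $197,799.00
Referral share: 21% of $197,799.00 = $41,537.79; lead counsel retains $197,799.00 − $41,537.79 = $156,261.21.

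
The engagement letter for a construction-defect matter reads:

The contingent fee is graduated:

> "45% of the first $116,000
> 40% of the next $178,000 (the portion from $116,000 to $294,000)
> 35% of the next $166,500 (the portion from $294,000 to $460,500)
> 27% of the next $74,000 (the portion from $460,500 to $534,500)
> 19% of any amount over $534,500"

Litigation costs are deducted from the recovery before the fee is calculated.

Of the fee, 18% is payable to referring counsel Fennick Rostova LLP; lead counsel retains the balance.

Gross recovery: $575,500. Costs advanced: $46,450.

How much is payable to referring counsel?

$36,033.03

Fee base (net of costs): $575,500 − $46,450 = $529,050
First $116,000 at 45% = $52,200.00
Next $178,000 at 40% = $71,200.00
Next $166,500 at 35% = $58,275.00
Remaining $68,550 at 27% = $18,508.50
Fee: $52,200.00 + $71,200.00 + $58,275.00 + $18,508.50 = $200,183.50
Referral share: 18% of $200,183.50 = $36,033.03; lead counsel retains $200,183.50 − $36,033.03 = $164,150.47.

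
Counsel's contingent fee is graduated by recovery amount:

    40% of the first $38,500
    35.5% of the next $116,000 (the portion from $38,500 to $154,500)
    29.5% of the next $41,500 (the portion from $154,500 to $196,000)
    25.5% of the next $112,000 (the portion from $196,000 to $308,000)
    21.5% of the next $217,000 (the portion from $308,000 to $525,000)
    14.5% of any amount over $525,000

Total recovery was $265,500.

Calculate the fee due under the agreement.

$86,545.00

First $38,500 at 40% = $15,400.00
Next $116,000 at 35.5% = $41,180.00
Next $41,500 at 29.5% = $12,242.50
Remaining $69,500 at 25.5% = $17,722.50
Fee: $15,400.00 + $41,180.00 + $12,242.50 + $17,722.50 = $86,545.00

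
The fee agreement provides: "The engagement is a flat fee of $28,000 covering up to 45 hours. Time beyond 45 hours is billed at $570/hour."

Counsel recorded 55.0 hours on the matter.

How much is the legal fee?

$33,700.00

Flat fee: $28,000.00
Excess hours: 55.0 − 45 = 10.0
Overrun: 10.0 × $570 = $5,700.00
Total: $28,000.00 + $5,700.00 = $33,700.00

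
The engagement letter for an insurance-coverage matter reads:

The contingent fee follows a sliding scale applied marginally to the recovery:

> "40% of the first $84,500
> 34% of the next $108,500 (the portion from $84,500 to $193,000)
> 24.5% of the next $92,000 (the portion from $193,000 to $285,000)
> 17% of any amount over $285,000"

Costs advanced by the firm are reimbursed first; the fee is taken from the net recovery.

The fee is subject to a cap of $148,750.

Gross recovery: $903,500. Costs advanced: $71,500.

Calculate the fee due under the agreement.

Fee base (net of costs): $903,500 − $71,500 = $832,000
First $84,500 at 40% = $33,800.00
Next $108,500 at 34% = $36,890.00
Next $92,000 at 24.5% = $22,540.00
Remaining $547,000 at 17% = $92,990.00
Fee: $33,800.00 + $36,890.00 + $22,540.00 + $92,990.00 = $186,220.00
$186,220.00 exceeds the $148,750 cap, so the fee is capped at $148,750.00.

$148,750.00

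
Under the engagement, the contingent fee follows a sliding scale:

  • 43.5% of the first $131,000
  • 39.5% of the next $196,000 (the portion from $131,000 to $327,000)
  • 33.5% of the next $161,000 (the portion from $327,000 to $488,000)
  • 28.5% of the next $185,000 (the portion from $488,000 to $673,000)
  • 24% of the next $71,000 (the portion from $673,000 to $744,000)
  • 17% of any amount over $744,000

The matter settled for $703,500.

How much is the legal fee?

First $131,000 at 43.5% = $56,985.00
Next $196,000 at 39.5% = $77,420.00
Next $161,000 at 33.5% = $53,935.00
Next $185,000 at 28.5% = $52,725.00
Remaining $30,500 at 24% = $7,320.00
Fee: $56,985.00 + $77,420.00 + $53,935.00 + $52,725.00 + $7,320.00 = $248,385.00

$248,385.00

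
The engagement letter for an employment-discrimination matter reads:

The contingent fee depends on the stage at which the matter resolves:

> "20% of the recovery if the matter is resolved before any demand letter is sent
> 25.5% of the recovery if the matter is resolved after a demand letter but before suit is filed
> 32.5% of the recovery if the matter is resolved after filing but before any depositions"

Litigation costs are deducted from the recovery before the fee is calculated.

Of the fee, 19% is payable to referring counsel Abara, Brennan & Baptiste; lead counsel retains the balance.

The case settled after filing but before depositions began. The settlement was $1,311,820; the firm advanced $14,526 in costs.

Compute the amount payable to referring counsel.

Fee base (net of costs): $1,311,820 − $14,526 = $1,297,294
The matter settled after filing but before depositions began, so the 32.5% rate applies.
$1,297,294 × 32.5% = $421,620.55
Referral share: 19% of $421,620.55 = $80,107.90; lead counsel retains $421,620.55 − $80,107.90 = $341,512.65.

$80,107.90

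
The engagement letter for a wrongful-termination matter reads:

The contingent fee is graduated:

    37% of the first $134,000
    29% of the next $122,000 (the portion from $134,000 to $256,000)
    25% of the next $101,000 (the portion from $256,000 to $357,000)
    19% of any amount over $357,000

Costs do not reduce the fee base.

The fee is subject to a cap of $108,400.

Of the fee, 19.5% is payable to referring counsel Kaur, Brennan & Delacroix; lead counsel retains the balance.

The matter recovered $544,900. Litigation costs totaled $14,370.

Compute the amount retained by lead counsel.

Fee base is the gross recovery, $544,900; costs are reimbursed separately.
First $134,000 at 37% = $49,580.00
Next $122,000 at 29% = $35,380.00
Next $101,000 at 25% = $25,250.00
Remaining $187,900 at 19% = $35,701.00
Fee: $49,580.00 + $35,380.00 + $25,250.00 + $35,701.00 = $145,911.00
$145,911.00 exceeds the $108,400 cap, so the fee is capped at $108,400.00.
Referral share: 19.5% of $108,400.00 = $21,138.00; lead counsel retains $108,400.00 − $21,138.00 = $87,262.00.

$87,262.00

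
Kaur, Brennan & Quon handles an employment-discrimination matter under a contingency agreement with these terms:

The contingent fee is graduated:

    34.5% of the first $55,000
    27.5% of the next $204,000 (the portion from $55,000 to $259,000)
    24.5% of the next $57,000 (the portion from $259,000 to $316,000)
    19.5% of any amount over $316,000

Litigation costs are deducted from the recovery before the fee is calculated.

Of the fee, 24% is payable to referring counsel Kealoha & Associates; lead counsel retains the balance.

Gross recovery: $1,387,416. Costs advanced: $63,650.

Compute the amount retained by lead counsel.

Fee base (net of costs): $1,387,416 − $63,650 = $1,323,766
First $55,000 at 34.5% = $18,975.00
Next $204,000 at 27.5% = $56,100.00
Next $57,000 at 24.5% = $13,965.00
Remaining $1,007,766 at 19.5% = $196,514.37
Fee: $18,975.00 + $56,100.00 + $13,965.00 + $196,514.37 = $285,554.37
Referral share: 24% of $285,554.37 = $68,533.05; lead counsel retains $285,554.37 − $68,533.05 = $217,021.32.

$217,021.32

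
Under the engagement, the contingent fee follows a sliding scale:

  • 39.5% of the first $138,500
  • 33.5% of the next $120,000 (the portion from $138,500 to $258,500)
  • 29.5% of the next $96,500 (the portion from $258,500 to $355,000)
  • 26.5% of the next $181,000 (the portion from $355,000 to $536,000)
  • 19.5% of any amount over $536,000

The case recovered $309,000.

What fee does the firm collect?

First $138,500 at 39.5% = $54,707.50
Next $120,000 at 33.5% = $40,200.00
Remaining $50,500 at 29.5% = $14,897.50
Fee: $54,707.50 + $40,200.00 + $14,897.50 = $109,805.00

$109,805.00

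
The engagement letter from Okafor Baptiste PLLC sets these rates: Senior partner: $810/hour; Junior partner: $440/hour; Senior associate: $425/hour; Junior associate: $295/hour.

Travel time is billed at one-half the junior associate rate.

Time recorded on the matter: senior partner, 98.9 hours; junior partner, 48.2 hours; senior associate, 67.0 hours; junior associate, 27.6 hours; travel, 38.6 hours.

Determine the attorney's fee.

Senior partner: 98.9 × $810 = $80,109.00
Junior partner: 48.2 × $440 = $21,208.00
Senior associate: 67.0 × $425 = $28,475.00
Junior associate: 27.6 × $295 = $8,142.00
Subtotal: $80,109.00 + $21,208.00 + $28,475.00 + $8,142.00 = $137,934.00
Travel: 38.6 × ($295 ÷ 2) = 38.6 × $147.50 = $5,693.50
Total: $137,934.00 + $5,693.50 = $143,627.50

$143,627.50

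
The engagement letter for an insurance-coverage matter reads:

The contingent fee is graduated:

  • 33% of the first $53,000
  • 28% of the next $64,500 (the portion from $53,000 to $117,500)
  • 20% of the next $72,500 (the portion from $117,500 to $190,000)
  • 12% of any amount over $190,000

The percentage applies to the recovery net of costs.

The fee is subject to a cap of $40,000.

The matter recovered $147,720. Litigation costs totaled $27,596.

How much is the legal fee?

$36,074.80

Fee base (net of costs): $147,720 − $27,596 = $120,124
First $53,000 at 33% = $17,490.00
Next $64,500 at 28% = $18,060.00
Remaining $2,624 at 20% = $524.80
Fee: $17,490.00 + $18,060.00 + $524.80 = $36,074.80
$36,074.80 is under the $40,000 cap.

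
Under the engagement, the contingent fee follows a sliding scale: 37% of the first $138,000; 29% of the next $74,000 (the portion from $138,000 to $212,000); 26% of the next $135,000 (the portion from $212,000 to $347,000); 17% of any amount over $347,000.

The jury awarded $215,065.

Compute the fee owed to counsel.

First $138,000 at 37% = $51,060.00
Next $74,000 at 29% = $21,460.00
Remaining $3,065 at 26% = $796.90
Fee: $51,060.00 + $21,460.00 + $796.90 = $73,316.90

$73,316.90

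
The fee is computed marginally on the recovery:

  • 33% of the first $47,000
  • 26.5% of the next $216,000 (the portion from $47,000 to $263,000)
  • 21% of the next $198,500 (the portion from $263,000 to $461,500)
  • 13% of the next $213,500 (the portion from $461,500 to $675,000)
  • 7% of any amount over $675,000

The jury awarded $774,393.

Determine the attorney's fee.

First $47,000 at 33% = $15,510.00
Next $216,000 at 26.5% = $57,240.00
Next $198,500 at 21% = $41,685.00
Next $213,500 at 13% = $27,755.00
Remaining $99,393 at 7% = $6,957.51
Fee: $15,510.00 + $57,240.00 + $41,685.00 + $27,755.00 + $6,957.51 = $149,147.51

$149,147.51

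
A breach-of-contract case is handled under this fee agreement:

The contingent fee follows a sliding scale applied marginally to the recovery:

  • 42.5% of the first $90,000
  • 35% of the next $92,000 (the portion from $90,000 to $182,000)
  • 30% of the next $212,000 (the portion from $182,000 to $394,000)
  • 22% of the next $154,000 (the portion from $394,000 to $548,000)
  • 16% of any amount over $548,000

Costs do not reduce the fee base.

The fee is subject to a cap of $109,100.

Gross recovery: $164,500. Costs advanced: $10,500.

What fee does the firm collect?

$64,325.00

Fee base is the gross recovery, $164,500; costs are reimbursed separately.
First $90,000 at 42.5% = $38,250.00
Remaining $74,500 at 35% = $26,075.00
Fee: $38,250.00 + $26,075.00 = $64,325.00
$64,325.00 is under the $109,100 cap.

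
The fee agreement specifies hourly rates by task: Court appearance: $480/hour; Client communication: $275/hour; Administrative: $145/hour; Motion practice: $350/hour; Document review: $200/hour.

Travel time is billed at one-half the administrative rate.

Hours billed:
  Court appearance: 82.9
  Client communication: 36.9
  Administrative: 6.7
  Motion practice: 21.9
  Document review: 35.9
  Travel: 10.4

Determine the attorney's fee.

$66,510.00

Court appearance: 82.9 × $480 = $39,792.00
Client communication: 36.9 × $275 = $10,147.50
Administrative: 6.7 × $145 = $971.50
Motion practice: 21.9 × $350 = $7,665.00
Document review: 35.9 × $200 = $7,180.00
Subtotal: $39,792.00 + $10,147.50 + $971.50 + $7,665.00 + $7,180.00 = $65,756.00
Travel: 10.4 × ($145 ÷ 2) = 10.4 × $72.50 = $754.00
Total: $65,756.00 + $754.00 = $66,510.00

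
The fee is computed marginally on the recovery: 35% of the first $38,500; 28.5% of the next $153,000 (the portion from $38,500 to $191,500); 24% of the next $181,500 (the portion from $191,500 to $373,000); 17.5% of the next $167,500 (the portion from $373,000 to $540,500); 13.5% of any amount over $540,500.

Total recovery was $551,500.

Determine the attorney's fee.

$131,437.50

First $38,500 at 35% = $13,475.00
Next $153,000 at 28.5% = $43,605.00
Next $181,500 at 24% = $43,560.00
Next $167,500 at 17.5% = $29,312.50
Remaining $11,000 at 13.5% = $1,485.00
Fee: $13,475.00 + $43,605.00 + $43,560.00 + $29,312.50 + $1,485.00 = $131,437.50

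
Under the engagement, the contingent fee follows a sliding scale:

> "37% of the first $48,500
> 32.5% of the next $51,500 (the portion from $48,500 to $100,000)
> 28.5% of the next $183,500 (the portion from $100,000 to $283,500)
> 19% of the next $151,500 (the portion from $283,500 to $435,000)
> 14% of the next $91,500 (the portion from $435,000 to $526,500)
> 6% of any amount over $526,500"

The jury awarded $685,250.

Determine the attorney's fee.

$138,100.00

First $48,500 at 37% = $17,945.00
Next $51,500 at 32.5% = $16,737.50
Next $183,500 at 28.5% = $52,297.50
Next $151,500 at 19% = $28,785.00
Next $91,500 at 14% = $12,810.00
Remaining $158,750 at 6% = $9,525.00
Fee: $17,945.00 + $16,737.50 + $52,297.50 + $28,785.00 + $12,810.00 + $9,525.00 = $138,100.00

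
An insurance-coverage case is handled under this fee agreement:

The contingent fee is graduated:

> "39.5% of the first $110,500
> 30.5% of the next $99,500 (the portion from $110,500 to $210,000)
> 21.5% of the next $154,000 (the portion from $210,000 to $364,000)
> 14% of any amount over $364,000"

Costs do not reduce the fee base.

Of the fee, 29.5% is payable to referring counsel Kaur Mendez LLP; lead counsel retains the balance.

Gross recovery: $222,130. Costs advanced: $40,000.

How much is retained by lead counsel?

Fee base is the gross recovery, $222,130; costs are reimbursed separately.
First $110,500 at 39.5% = $43,647.50
Next $99,500 at 30.5% = $30,347.50
Remaining $12,130 at 21.5% = $2,607.95
Fee: $43,647.50 + $30,347.50 + $2,607.95 = $76,602.95
Referral share: 29.5% of $76,602.95 = $22,597.87; lead counsel retains $76,602.95 − $22,597.87 = $54,005.08.

$54,005.08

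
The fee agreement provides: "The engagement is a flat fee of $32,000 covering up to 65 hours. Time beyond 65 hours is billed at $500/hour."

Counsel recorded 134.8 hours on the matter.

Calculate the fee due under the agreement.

Flat fee: $32,000.00
Excess hours: 134.8 − 65 = 69.8
Overrun: 69.8 × $500 = $34,900.00
Total: $32,000.00 + $34,900.00 = $66,900.00

$66,900.00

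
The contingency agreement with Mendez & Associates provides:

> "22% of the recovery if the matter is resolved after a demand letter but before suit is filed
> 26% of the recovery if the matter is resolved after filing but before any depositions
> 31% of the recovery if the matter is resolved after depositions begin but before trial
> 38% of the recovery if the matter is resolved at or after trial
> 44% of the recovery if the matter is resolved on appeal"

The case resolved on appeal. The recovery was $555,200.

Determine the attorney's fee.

The matter resolved on appeal, so the 44% rate applies.
$555,200 × 44% = $244,288.00

$244,288.00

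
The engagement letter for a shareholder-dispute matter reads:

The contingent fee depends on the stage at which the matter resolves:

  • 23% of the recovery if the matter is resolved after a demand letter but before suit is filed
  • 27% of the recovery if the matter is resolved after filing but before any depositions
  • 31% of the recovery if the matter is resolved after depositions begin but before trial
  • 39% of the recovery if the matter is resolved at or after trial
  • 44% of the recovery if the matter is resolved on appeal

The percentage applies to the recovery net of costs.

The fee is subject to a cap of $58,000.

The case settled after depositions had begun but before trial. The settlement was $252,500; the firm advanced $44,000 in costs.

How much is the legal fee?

$58,000.00

Fee base (net of costs): $252,500 − $44,000 = $208,500
The matter settled after depositions had begun but before trial, so the 31% rate applies.
$208,500 × 31% = $64,635.00
$64,635.00 exceeds the $58,000 cap, so the fee is capped at $58,000.00.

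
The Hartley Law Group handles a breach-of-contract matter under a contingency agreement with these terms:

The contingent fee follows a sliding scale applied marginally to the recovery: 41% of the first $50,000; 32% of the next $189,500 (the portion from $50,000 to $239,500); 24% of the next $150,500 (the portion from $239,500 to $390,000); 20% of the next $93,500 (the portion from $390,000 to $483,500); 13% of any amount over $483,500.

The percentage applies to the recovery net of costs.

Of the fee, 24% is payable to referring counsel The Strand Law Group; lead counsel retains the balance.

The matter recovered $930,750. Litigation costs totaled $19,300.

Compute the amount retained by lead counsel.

Fee base (net of costs): $930,750 − $19,300 = $911,450
First $50,000 at 41% = $20,500.00
Next $189,500 at 32% = $60,640.00
Next $150,500 at 24% = $36,120.00
Next $93,500 at 20% = $18,700.00
Remaining $427,950 at 13% = $55,633.50
Fee: $20,500.00 + $60,640.00 + $36,120.00 + $18,700.00 + $55,633.50 = $191,593.50
Referral share: 24% of $191,593.50 = $45,982.44; lead counsel retains $191,593.50 − $45,982.44 = $145,611.06.

$145,611.06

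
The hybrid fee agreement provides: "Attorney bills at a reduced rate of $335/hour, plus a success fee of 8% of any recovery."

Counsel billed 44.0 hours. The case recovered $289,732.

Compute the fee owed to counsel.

Hourly: 44.0 × $335 = $14,740.00
Success fee: 8% of $289,732 = $23,178.56
Total: $14,740.00 + $23,178.56 = $37,918.56

$37,918.56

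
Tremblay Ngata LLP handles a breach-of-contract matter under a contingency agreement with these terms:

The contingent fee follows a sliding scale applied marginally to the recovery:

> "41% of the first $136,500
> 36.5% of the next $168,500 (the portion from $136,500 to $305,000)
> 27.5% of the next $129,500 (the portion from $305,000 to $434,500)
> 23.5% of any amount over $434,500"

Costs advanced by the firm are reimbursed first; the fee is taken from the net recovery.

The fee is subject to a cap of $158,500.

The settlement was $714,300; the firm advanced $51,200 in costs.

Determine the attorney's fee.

$158,500.00

Fee base (net of costs): $714,300 − $51,200 = $663,100
First $136,500 at 41% = $55,965.00
Next $168,500 at 36.5% = $61,502.50
Next $129,500 at 27.5% = $35,612.50
Remaining $228,600 at 23.5% = $53,721.00
Fee: $55,965.00 + $61,502.50 + $35,612.50 + $53,721.00 = $206,801.00
$206,801.00 exceeds the $158,500 cap, so the fee is capped at $158,500.00.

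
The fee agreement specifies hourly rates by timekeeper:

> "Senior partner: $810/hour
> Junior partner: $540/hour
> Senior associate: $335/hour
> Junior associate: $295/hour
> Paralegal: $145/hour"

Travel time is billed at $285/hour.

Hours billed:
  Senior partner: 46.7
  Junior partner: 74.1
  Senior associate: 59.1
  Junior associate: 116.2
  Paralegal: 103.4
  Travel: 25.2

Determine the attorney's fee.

Senior partner: 46.7 × $810 = $37,827.00
Junior partner: 74.1 × $540 = $40,014.00
Senior associate: 59.1 × $335 = $19,798.50
Junior associate: 116.2 × $295 = $34,279.00
Paralegal: 103.4 × $145 = $14,993.00
Subtotal: $37,827.00 + $40,014.00 + $19,798.50 + $34,279.00 + $14,993.00 = $146,911.50
Travel: 25.2 × $285 = $7,182.00
Total: $146,911.50 + $7,182.00 = $154,093.50

$154,093.50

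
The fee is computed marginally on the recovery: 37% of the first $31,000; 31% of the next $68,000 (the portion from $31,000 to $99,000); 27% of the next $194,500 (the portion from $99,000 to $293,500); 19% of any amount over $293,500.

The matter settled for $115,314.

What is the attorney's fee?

$36,954.78

First $31,000 at 37% = $11,470.00
Next $68,000 at 31% = $21,080.00
Remaining $16,314 at 27% = $4,404.78
Fee: $11,470.00 + $21,080.00 + $4,404.78 = $36,954.78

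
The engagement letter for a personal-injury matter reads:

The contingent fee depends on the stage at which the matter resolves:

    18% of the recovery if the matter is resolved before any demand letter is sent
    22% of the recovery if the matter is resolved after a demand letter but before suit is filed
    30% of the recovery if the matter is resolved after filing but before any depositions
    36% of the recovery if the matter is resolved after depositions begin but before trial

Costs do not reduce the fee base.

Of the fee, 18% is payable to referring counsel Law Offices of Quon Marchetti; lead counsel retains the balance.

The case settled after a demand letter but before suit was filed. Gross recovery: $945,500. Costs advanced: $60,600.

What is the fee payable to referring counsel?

Fee base is the gross recovery, $945,500; costs are reimbursed separately.
The matter settled after a demand letter but before suit was filed, so the 22% rate applies.
$945,500 × 22% = $208,010.00
Referral share: 18% of $208,010.00 = $37,441.80; lead counsel retains $208,010.00 − $37,441.80 = $170,568.20.

$37,441.80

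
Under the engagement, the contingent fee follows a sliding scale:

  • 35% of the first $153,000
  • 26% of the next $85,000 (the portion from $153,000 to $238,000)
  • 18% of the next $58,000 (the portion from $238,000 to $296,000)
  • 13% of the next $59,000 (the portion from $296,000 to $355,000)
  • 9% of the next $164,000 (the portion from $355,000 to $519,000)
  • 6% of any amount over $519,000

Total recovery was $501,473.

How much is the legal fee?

$106,942.57

First $153,000 at 35% = $53,550.00
Next $85,000 at 26% = $22,100.00
Next $58,000 at 18% = $10,440.00
Next $59,000 at 13% = $7,670.00
Remaining $146,473 at 9% = $13,182.57
Fee: $53,550.00 + $22,100.00 + $10,440.00 + $7,670.00 + $13,182.57 = $106,942.57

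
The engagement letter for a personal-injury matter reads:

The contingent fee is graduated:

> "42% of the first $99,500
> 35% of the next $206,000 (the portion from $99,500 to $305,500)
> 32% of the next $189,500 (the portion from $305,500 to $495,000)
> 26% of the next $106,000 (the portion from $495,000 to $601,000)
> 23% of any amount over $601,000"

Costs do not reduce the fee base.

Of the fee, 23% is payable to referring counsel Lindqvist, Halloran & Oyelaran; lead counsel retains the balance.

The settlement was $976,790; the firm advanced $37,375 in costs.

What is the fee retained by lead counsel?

$222,161.71

Fee base is the gross recovery, $976,790; costs are reimbursed separately.
First $99,500 at 42% = $41,790.00
Next $206,000 at 35% = $72,100.00
Next $189,500 at 32% = $60,640.00
Next $106,000 at 26% = $27,560.00
Remaining $375,790 at 23% = $86,431.70
Fee: $41,790.00 + $72,100.00 + $60,640.00 + $27,560.00 + $86,431.70 = $288,521.70
Referral share: 23% of $288,521.70 = $66,359.99; lead counsel retains $288,521.70 − $66,359.99 = $222,161.71.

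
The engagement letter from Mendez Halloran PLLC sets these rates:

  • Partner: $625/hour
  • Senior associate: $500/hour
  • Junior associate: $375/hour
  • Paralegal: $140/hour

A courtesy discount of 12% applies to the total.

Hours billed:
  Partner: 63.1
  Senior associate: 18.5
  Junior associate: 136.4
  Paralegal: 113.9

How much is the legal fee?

Partner: 63.1 × $625 = $39,437.50
Senior associate: 18.5 × $500 = $9,250.00
Junior associate: 136.4 × $375 = $51,150.00
Paralegal: 113.9 × $140 = $15,946.00
Subtotal: $115,783.50
Less 12% discount: −$13,894.02
Total: $115,783.50 − $13,894.02 = $101,889.48

$101,889.48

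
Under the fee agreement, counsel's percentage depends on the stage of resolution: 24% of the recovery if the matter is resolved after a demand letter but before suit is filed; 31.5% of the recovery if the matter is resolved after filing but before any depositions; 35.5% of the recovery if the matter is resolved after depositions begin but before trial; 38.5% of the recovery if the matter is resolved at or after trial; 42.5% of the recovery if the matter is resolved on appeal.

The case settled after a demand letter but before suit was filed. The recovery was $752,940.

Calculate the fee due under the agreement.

The matter settled after a demand letter but before suit was filed, so the 24% rate applies.
$752,940 × 24% = $180,705.60

$180,705.60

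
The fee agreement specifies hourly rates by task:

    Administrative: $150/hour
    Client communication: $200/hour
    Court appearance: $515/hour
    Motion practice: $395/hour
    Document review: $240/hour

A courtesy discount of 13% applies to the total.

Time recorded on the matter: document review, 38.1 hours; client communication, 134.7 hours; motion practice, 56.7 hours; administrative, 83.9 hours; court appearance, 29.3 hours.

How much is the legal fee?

$74,954.85

Administrative: 83.9 × $150 = $12,585.00
Client communication: 134.7 × $200 = $26,940.00
Court appearance: 29.3 × $515 = $15,089.50
Motion practice: 56.7 × $395 = $22,396.50
Document review: 38.1 × $240 = $9,144.00
Subtotal: $86,155.00
Less 13% discount: −$11,200.15
Total: $86,155.00 − $11,200.15 = $74,954.85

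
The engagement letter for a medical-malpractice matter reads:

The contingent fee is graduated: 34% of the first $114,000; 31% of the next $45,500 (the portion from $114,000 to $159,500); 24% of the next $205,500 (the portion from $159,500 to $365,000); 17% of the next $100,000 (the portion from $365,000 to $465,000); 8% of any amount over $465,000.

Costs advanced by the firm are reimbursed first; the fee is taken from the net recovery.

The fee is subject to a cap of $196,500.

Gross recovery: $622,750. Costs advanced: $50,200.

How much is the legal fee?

Fee base (net of costs): $622,750 − $50,200 = $572,550
First $114,000 at 34% = $38,760.00
Next $45,500 at 31% = $14,105.00
Next $205,500 at 24% = $49,320.00
Next $100,000 at 17% = $17,000.00
Remaining $107,550 at 8% = $8,604.00
Fee: $38,760.00 + $14,105.00 + $49,320.00 + $17,000.00 + $8,604.00 = $127,789.00
$127,789.00 is under the $196,500 cap.

$127,789.00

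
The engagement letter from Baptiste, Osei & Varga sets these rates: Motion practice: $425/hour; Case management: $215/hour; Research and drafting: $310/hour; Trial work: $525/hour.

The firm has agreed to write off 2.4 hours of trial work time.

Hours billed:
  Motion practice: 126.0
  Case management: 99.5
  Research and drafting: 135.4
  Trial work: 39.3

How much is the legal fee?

$136,289.00

Motion practice: 126.0 × $425 = $53,550.00
Case management: 99.5 × $215 = $21,392.50
Research and drafting: 135.4 × $310 = $41,974.00
Trial work: 39.3 × $525 = $20,632.50
Subtotal: $137,549.00
Write-off: 2.4 × $525 = $1,260.00
Total: $137,549.00 − $1,260.00 = $136,289.00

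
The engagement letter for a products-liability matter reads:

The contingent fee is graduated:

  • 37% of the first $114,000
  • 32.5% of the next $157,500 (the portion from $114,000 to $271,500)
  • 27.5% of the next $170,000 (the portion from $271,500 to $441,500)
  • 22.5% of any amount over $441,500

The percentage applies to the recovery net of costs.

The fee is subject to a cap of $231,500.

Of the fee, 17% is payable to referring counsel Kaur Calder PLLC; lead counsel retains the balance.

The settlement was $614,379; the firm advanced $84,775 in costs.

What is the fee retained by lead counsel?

$132,750.95

Fee base (net of costs): $614,379 − $84,775 = $529,604
First $114,000 at 37% = $42,180.00
Next $157,500 at 32.5% = $51,187.50
Next $170,000 at 27.5% = $46,750.00
Remaining $88,104 at 22.5% = $19,823.40
Fee: $42,180.00 + $51,187.50 + $46,750.00 + $19,823.40 = $159,940.90
$159,940.90 is under the $231,500 cap.
Referral share: 17% of $159,940.90 = $27,189.95; lead counsel retains $159,940.90 − $27,189.95 = $132,750.95.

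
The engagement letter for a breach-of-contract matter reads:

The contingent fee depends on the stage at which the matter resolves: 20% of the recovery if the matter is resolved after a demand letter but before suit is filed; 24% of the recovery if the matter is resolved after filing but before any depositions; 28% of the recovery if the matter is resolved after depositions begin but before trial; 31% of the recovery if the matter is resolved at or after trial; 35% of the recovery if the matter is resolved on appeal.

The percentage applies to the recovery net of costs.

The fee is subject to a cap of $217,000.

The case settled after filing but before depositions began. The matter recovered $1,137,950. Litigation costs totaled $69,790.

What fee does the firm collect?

Fee base (net of costs): $1,137,950 − $69,790 = $1,068,160
The matter settled after filing but before depositions began, so the 24% rate applies.
$1,068,160 × 24% = $256,358.40
$256,358.40 exceeds the $217,000 cap, so the fee is capped at $217,000.00.

$217,000.00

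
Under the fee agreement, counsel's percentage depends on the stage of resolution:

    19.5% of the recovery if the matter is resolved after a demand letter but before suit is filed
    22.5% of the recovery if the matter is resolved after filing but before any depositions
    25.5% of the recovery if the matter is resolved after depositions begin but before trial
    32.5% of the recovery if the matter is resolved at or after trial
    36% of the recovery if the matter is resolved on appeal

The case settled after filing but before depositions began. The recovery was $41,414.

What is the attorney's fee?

$9,318.15

The matter settled after filing but before depositions began, so the 22.5% rate applies.
$41,414 × 22.5% = $9,318.15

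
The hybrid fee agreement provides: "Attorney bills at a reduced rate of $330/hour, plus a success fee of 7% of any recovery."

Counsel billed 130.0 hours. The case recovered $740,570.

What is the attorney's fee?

Hourly: 130.0 × $330 = $42,900.00
Success fee: 7% of $740,570 = $51,839.90
Total: $42,900.00 + $51,839.90 = $94,739.90

$94,739.90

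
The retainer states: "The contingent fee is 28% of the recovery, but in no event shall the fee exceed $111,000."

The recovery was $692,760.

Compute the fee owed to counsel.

28% of $692,760 = $193,972.80
That exceeds the $111,000 cap, so the fee is capped at $111,000.

$111,000.00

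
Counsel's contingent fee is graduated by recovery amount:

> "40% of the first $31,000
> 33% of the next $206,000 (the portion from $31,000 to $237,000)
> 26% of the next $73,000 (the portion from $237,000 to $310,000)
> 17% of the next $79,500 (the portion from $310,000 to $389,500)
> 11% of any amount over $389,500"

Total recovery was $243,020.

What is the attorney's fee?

First $31,000 at 40% = $12,400.00
Next $206,000 at 33% = $67,980.00
Remaining $6,020 at 26% = $1,565.20
Fee: $12,400.00 + $67,980.00 + $1,565.20 = $81,945.20

$81,945.20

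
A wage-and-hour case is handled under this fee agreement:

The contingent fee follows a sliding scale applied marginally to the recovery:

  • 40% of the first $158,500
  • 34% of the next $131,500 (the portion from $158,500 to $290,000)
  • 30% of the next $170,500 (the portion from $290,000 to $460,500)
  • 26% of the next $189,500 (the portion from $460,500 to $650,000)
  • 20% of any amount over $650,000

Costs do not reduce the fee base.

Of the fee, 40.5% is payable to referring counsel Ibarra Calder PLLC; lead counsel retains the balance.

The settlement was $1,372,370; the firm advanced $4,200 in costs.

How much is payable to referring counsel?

Fee base is the gross recovery, $1,372,370; costs are reimbursed separately.
First $158,500 at 40% = $63,400.00
Next $131,500 at 34% = $44,710.00
Next $170,500 at 30% = $51,150.00
Next $189,500 at 26% = $49,270.00
Remaining $722,370 at 20% = $144,474.00
Fee: $63,400.00 + $44,710.00 + $51,150.00 + $49,270.00 + $144,474.00 = $353,004.00
Referral share: 40.5% of $353,004.00 = $142,966.62; lead counsel retains $353,004.00 − $142,966.62 = $210,037.38.

$142,966.62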